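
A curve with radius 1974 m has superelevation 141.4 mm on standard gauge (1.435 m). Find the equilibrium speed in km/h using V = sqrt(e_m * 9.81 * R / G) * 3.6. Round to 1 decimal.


Convert cant: e = 141.4 mm = 0.1414 m
V_ms = sqrt(0.1414 * 9.81 * 1974 / 1.435)
V_ms = sqrt(1908.155063) = 43.6824 m/s
V = 43.6824 * 3.6 = 157.3 km/h

157.3


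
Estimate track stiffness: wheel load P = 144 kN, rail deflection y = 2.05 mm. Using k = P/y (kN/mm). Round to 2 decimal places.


Track stiffness k = P / y
k = 144 / 2.05
k = 70.24 kN/mm

70.24


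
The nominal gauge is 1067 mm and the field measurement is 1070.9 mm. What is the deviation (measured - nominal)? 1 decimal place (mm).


Deviation = measured - nominal
Deviation = 1070.9 - 1067
Deviation = 3.9 mm

3.9


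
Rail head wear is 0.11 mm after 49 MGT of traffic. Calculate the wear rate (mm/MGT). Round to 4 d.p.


Wear rate = total wear / cumulative tonnage
Rate = 0.11 / 49
Rate = 0.0022 mm/MGT

0.0022


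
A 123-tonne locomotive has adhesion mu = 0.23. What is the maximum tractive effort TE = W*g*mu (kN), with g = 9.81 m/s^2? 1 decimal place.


TE_max = W * g * mu
TE_max = 123 * 9.81 * 0.23
TE_max = 1206.63 * 0.23
TE_max = 277.5 kN

277.5


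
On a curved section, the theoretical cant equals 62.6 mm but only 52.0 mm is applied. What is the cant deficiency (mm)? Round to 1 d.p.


Cant deficiency = equilibrium cant - actual cant
CD = 62.6 - 52.0
CD = 10.6 mm

10.6


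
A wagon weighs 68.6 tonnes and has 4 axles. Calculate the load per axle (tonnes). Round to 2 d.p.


Load per axle = total weight / number of axles
Load = 68.6 / 4
Load = 17.15 tonnes

17.15


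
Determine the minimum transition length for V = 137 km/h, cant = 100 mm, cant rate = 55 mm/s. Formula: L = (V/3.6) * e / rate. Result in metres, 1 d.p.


Convert speed: V = 137 / 3.6 = 38.0556 m/s
L = 38.0556 * 100 / 55
L = 3805.5556 / 55
L = 69.2 m

69.2


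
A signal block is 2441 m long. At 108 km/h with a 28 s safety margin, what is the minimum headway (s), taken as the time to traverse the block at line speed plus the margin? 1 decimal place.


V = 108 / 3.6 = 30.0 m/s
Block traversal time = 2441 / 30.0 = 81.3667 s
Headway = 81.3667 + 28
Headway = 109.4 s

109.4


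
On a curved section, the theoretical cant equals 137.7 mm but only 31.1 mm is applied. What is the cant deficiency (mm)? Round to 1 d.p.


Cant deficiency = equilibrium cant - actual cant
CD = 137.7 - 31.1
CD = 106.6 mm

106.6


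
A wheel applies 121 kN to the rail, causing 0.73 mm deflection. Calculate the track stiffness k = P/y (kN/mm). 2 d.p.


Track stiffness k = P / y
k = 121 / 0.73
k = 165.75 kN/mm

165.75


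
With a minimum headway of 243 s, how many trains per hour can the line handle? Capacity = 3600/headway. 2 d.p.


Capacity = 3600 / headway
Capacity = 3600 / 243
Capacity = 14.81 trains/hour

14.81


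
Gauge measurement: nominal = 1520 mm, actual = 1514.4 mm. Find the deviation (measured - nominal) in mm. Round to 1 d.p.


Deviation = measured - nominal
Deviation = 1514.4 - 1520
Deviation = -5.6 mm

-5.6


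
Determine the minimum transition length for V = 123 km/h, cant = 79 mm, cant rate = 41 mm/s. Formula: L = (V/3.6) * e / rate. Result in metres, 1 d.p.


Convert speed: V = 123 / 3.6 = 34.1667 m/s
L = 34.1667 * 79 / 41
L = 2699.1667 / 41
L = 65.8 m

65.8


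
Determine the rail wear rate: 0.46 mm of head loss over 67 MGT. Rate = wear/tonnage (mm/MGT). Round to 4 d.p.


Wear rate = total wear / cumulative tonnage
Rate = 0.46 / 67
Rate = 0.0069 mm/MGT

0.0069


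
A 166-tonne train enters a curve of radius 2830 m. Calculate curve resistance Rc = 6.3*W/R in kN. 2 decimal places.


Rc = 6.3 * W / R
Rc = 6.3 * 166 / 2830
Rc = 1045.8 / 2830
Rc = 0.37 kN

0.37


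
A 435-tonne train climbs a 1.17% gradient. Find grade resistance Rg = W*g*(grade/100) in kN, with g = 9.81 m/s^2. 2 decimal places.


Rg = W * 9.81 * grade / 100
Rg = 435 * 9.81 * 1.17 / 100
Rg = 4267.35 * 0.0117
Rg = 49.93 kN

49.93


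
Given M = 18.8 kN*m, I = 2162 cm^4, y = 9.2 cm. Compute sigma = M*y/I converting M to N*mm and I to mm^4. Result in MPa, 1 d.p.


Convert units:
M = 18.8 kN*m = 18800000 N*mm
y = 9.2 cm = 92 mm
I = 2162 cm^4 = 21620000 mm^4
sigma = 18800000 * 92 / 21620000
sigma = 80.0 MPa

80.0


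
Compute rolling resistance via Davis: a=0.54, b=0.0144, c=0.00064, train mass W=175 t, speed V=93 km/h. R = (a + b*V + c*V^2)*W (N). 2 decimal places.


b*V = 0.0144 * 93 = 1.3392
c*V^2 = 0.00064 * 8649 = 5.53536
R_per_t = 0.54 + 1.3392 + 5.53536 = 7.41456 N/t
R_total = 7.41456 * 175 = 1297.55 N

1297.55


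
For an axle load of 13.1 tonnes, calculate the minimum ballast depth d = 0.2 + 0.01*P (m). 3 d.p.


d = 0.2 + 0.01 * 13.1
d = 0.2 + 0.131
d = 0.331 m

0.331


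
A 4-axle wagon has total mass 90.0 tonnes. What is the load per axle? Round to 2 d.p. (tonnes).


Load per axle = total weight / number of axles
Load = 90.0 / 4
Load = 22.50 tonnes

22.50


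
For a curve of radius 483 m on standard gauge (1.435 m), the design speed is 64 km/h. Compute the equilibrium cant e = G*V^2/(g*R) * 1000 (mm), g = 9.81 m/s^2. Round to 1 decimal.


Convert speed: V = 64 / 3.6 = 17.7778 m/s
Apply formula: e = 1.435 * 17.7778^2 / (9.81 * 483)
e = 1.435 * 316.0494 / 4738.23
e = 0.095717 m = 95.7 mm

95.7


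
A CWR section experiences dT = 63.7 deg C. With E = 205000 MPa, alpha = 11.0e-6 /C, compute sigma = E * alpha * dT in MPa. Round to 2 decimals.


sigma = E * alpha * dT
sigma = 205000 * 11.0e-6 * 63.7
sigma = 2.255 * 63.7
sigma = 143.64 MPa

143.64


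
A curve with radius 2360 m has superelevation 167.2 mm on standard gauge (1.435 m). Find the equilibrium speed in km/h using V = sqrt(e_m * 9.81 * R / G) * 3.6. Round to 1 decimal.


Convert cant: e = 167.2 mm = 0.1672 m
V_ms = sqrt(0.1672 * 9.81 * 2360 / 1.435)
V_ms = sqrt(2697.524404) = 51.9377 m/s
V = 51.9377 * 3.6 = 187.0 km/h

187.0


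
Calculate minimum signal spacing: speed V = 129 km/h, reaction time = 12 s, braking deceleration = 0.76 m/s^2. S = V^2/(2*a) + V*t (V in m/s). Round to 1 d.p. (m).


V = 129 / 3.6 = 35.8333 m/s
Braking distance = 35.8333^2 / (2*0.76) = 844.7551 m
Sighting distance = 35.8333 * 12 = 430.0 m
S = 844.7551 + 430.0 = 1274.8 m

1274.8


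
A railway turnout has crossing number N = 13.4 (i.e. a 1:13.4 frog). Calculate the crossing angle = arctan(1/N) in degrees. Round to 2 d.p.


1/N = 1/13.4 = 0.074627
angle = arctan(0.074627) = 0.074489 rad
angle = 0.074489 * 180/pi = 4.27 degrees

4.27


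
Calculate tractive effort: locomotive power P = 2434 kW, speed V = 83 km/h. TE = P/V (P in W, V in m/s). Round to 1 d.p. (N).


Convert: P = 2434 kW = 2434000 W
V = 83 / 3.6 = 23.0556 m/s
TE = 2434000 / 23.0556
TE = 105571.1 N

105571.1


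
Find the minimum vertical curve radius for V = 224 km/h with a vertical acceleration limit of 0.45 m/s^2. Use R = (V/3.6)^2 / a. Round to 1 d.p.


Convert speed: V = 224 / 3.6 = 62.2222 m/s
V^2 = 3871.6049 m^2/s^2
R_v = 3871.6049 / 0.45
R_v = 8603.6 m

8603.6


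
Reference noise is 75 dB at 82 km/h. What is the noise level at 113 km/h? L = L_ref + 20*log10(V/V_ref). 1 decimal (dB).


V/V_ref = 113 / 82 = 1.378049
log10(1.378049) = 0.139265
20 * 0.139265 = 2.7853
L = 75 + 2.7853 = 77.8 dB

77.8


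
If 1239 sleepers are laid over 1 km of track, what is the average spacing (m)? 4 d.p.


Spacing = 1000 m / number of sleepers
Spacing = 1000 / 1239
Spacing = 0.8071 m

0.8071


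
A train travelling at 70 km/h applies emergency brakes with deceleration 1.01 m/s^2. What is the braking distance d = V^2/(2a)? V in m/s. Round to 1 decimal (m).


Convert speed: V = 70 / 3.6 = 19.4444 m/s
V^2 = 378.0864
d = 378.0864 / (2 * 1.01)
d = 378.0864 / 2.02
d = 187.2 m

187.2


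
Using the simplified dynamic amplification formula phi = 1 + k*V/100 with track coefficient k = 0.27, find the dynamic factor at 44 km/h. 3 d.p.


phi = 1 + k * V / 100
phi = 1 + 0.27 * 44 / 100
phi = 1 + 0.1188
phi = 1.119

1.119


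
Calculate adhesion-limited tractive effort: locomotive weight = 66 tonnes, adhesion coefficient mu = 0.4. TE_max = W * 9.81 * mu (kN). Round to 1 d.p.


TE_max = W * g * mu
TE_max = 66 * 9.81 * 0.4
TE_max = 647.46 * 0.4
TE_max = 259.0 kN

259.0


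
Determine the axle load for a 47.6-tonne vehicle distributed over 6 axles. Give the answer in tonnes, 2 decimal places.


Load per axle = total weight / number of axles
Load = 47.6 / 6
Load = 7.93 tonnes

7.93


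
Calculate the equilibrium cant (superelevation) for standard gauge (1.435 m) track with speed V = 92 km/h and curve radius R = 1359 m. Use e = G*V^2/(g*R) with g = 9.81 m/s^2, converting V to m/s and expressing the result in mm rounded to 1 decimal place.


Convert speed: V = 92 / 3.6 = 25.5556 m/s
Apply formula: e = 1.435 * 25.5556^2 / (9.81 * 1359)
e = 1.435 * 653.0864 / 13331.79
e = 0.070297 m = 70.3 mm

70.3


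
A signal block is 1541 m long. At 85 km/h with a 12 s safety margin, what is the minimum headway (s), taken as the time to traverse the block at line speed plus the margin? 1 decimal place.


V = 85 / 3.6 = 23.6111 m/s
Block traversal time = 1541 / 23.6111 = 65.2659 s
Headway = 65.2659 + 12
Headway = 77.3 s

77.3


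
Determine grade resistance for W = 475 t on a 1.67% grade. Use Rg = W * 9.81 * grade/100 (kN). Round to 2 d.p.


Rg = W * 9.81 * grade / 100
Rg = 475 * 9.81 * 1.67 / 100
Rg = 4659.75 * 0.0167
Rg = 77.82 kN

77.82


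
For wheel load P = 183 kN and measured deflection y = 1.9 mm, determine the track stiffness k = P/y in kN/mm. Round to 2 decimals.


Track stiffness k = P / y
k = 183 / 1.9
k = 96.32 kN/mm

96.32


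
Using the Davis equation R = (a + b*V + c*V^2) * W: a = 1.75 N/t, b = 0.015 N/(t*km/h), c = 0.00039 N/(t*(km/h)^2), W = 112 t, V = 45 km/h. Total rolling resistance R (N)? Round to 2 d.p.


b*V = 0.015 * 45 = 0.675
c*V^2 = 0.00039 * 2025 = 0.78975
R_per_t = 1.75 + 0.675 + 0.78975 = 3.21475 N/t
R_total = 3.21475 * 112 = 360.05 N

360.05


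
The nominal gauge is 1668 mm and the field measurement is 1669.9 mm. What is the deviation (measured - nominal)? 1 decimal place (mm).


Deviation = measured - nominal
Deviation = 1669.9 - 1668
Deviation = 1.9 mm

1.9


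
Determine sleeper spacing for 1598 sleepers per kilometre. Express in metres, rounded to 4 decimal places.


Spacing = 1000 m / number of sleepers
Spacing = 1000 / 1598
Spacing = 0.6258 m

0.6258


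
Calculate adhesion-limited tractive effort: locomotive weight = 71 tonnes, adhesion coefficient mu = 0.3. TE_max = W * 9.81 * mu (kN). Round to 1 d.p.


TE_max = W * g * mu
TE_max = 71 * 9.81 * 0.3
TE_max = 696.51 * 0.3
TE_max = 209.0 kN

209.0


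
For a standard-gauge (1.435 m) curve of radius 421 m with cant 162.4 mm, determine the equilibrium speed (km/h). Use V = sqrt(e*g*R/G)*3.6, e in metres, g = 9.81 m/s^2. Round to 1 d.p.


Convert cant: e = 162.4 mm = 0.1624 m
V_ms = sqrt(0.1624 * 9.81 * 421 / 1.435)
V_ms = sqrt(467.396254) = 21.6193 m/s
V = 21.6193 * 3.6 = 77.8 km/h

77.8


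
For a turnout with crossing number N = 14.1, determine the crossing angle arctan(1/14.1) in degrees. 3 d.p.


1/N = 1/14.1 = 0.070922
angle = arctan(0.070922) = 0.070803 rad
angle = 0.070803 * 180/pi = 4.057 degrees

4.057


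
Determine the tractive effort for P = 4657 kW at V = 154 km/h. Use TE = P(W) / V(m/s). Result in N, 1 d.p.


Convert: P = 4657 kW = 4657000 W
V = 154 / 3.6 = 42.7778 m/s
TE = 4657000 / 42.7778
TE = 108864.9 N

108864.9


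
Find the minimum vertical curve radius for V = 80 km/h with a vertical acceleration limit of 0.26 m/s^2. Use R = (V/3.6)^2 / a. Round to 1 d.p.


Convert speed: V = 80 / 3.6 = 22.2222 m/s
V^2 = 493.8272 m^2/s^2
R_v = 493.8272 / 0.26
R_v = 1899.3 m

1899.3


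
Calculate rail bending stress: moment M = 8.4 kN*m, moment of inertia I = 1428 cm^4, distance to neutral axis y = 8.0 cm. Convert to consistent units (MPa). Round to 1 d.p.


Convert units:
M = 8.4 kN*m = 8400000 N*mm
y = 8.0 cm = 80 mm
I = 1428 cm^4 = 14280000 mm^4
sigma = 8400000 * 80 / 14280000
sigma = 47.1 MPa

47.1


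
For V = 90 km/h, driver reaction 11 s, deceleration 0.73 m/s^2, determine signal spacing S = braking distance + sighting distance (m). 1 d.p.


V = 90 / 3.6 = 25.0 m/s
Braking distance = 25.0^2 / (2*0.73) = 428.0822 m
Sighting distance = 25.0 * 11 = 275.0 m
S = 428.0822 + 275.0 = 703.1 m

703.1


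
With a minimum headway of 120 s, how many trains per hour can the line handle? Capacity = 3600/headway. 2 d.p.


Capacity = 3600 / headway
Capacity = 3600 / 120
Capacity = 30.00 trains/hour

30.00


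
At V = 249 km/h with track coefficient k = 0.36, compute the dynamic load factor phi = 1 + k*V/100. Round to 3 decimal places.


phi = 1 + k * V / 100
phi = 1 + 0.36 * 249 / 100
phi = 1 + 0.8964
phi = 1.896

1.896


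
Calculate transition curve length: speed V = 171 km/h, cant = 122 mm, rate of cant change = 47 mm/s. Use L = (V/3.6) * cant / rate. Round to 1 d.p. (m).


Convert speed: V = 171 / 3.6 = 47.5 m/s
L = 47.5 * 122 / 47
L = 5795.0 / 47
L = 123.3 m

123.3


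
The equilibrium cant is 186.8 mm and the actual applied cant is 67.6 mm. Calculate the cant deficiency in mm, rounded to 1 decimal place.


Cant deficiency = equilibrium cant - actual cant
CD = 186.8 - 67.6
CD = 119.2 mm

119.2


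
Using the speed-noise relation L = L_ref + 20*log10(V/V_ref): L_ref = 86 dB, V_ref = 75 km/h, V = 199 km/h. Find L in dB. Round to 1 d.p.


V/V_ref = 199 / 75 = 2.653333
log10(2.653333) = 0.423792
20 * 0.423792 = 8.4758
L = 86 + 8.4758 = 94.5 dB

94.5


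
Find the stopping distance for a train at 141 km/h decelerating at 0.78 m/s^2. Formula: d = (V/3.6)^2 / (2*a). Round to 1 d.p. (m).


Convert speed: V = 141 / 3.6 = 39.1667 m/s
V^2 = 1534.0278
d = 1534.0278 / (2 * 0.78)
d = 1534.0278 / 1.56
d = 983.4 m

983.4


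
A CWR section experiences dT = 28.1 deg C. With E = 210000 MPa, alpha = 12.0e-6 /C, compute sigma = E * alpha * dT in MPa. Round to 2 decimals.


sigma = E * alpha * dT
sigma = 210000 * 12.0e-6 * 28.1
sigma = 2.52 * 28.1
sigma = 70.81 MPa

70.81


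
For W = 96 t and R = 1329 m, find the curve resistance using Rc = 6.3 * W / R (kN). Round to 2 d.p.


Rc = 6.3 * W / R
Rc = 6.3 * 96 / 1329
Rc = 604.8 / 1329
Rc = 0.46 kN

0.46


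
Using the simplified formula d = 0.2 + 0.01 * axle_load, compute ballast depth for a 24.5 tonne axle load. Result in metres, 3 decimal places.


d = 0.2 + 0.01 * 24.5
d = 0.2 + 0.245
d = 0.445 m

0.445


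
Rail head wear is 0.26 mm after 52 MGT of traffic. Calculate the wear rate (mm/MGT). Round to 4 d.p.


Wear rate = total wear / cumulative tonnage
Rate = 0.26 / 52
Rate = 0.0050 mm/MGT

0.0050


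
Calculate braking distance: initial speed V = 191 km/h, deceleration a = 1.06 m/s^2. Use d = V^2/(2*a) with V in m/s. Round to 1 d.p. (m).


Convert speed: V = 191 / 3.6 = 53.0556 m/s
V^2 = 2814.892
d = 2814.892 / (2 * 1.06)
d = 2814.892 / 2.12
d = 1327.8 m

1327.8


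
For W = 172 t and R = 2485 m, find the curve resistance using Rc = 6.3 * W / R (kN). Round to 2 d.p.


Rc = 6.3 * W / R
Rc = 6.3 * 172 / 2485
Rc = 1083.6 / 2485
Rc = 0.44 kN

0.44


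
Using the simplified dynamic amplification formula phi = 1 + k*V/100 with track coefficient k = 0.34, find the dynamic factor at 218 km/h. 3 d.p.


phi = 1 + k * V / 100
phi = 1 + 0.34 * 218 / 100
phi = 1 + 0.7412
phi = 1.741

1.741


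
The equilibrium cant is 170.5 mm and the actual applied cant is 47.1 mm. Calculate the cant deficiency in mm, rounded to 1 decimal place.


Cant deficiency = equilibrium cant - actual cant
CD = 170.5 - 47.1
CD = 123.4 mm

123.4


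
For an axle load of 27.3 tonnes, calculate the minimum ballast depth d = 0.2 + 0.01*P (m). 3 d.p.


d = 0.2 + 0.01 * 27.3
d = 0.2 + 0.273
d = 0.473 m

0.473


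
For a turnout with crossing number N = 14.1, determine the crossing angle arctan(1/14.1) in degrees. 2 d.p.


1/N = 1/14.1 = 0.070922
angle = arctan(0.070922) = 0.070803 rad
angle = 0.070803 * 180/pi = 4.06 degrees

4.06


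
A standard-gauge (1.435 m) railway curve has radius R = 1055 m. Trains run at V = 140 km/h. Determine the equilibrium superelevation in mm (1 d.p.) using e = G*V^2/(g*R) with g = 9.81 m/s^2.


Convert speed: V = 140 / 3.6 = 38.8889 m/s
Apply formula: e = 1.435 * 38.8889^2 / (9.81 * 1055)
e = 1.435 * 1512.3457 / 10349.55
e = 0.209692 m = 209.7 mm

209.7


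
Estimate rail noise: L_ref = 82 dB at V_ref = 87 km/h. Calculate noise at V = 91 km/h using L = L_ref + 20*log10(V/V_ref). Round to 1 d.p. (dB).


V/V_ref = 91 / 87 = 1.045977
log10(1.045977) = 0.019522
20 * 0.019522 = 0.3904
L = 82 + 0.3904 = 82.4 dB

82.4


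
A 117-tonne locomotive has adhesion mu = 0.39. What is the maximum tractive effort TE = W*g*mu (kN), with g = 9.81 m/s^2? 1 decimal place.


TE_max = W * g * mu
TE_max = 117 * 9.81 * 0.39
TE_max = 1147.77 * 0.39
TE_max = 447.6 kN

447.6


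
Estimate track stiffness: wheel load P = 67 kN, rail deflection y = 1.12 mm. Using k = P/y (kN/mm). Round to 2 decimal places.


Track stiffness k = P / y
k = 67 / 1.12
k = 59.82 kN/mm

59.82


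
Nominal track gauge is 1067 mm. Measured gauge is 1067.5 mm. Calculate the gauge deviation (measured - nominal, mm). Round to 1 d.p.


Deviation = measured - nominal
Deviation = 1067.5 - 1067
Deviation = 0.5 mm

0.5


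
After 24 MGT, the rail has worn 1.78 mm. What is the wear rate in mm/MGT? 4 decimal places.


Wear rate = total wear / cumulative tonnage
Rate = 1.78 / 24
Rate = 0.0742 mm/MGT

0.0742


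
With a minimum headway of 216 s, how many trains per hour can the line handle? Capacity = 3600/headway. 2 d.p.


Capacity = 3600 / headway
Capacity = 3600 / 216
Capacity = 16.67 trains/hour

16.67


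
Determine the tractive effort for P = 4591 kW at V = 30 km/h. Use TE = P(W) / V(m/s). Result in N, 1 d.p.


Convert: P = 4591 kW = 4591000 W
V = 30 / 3.6 = 8.3333 m/s
TE = 4591000 / 8.3333
TE = 550920.0 N

550920.0


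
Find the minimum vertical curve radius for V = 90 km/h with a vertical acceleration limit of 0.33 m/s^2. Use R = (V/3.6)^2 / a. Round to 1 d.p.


Convert speed: V = 90 / 3.6 = 25.0 m/s
V^2 = 625.0 m^2/s^2
R_v = 625.0 / 0.33
R_v = 1893.9 m

1893.9


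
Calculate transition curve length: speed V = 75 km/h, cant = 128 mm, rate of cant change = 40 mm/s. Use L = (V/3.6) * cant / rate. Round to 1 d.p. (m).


Convert speed: V = 75 / 3.6 = 20.8333 m/s
L = 20.8333 * 128 / 40
L = 2666.6667 / 40
L = 66.7 m

66.7


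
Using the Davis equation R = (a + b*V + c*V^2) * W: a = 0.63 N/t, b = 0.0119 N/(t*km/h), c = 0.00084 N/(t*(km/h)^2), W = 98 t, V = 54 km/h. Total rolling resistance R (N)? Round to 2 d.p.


b*V = 0.0119 * 54 = 0.6426
c*V^2 = 0.00084 * 2916 = 2.44944
R_per_t = 0.63 + 0.6426 + 2.44944 = 3.72204 N/t
R_total = 3.72204 * 98 = 364.76 N

364.76


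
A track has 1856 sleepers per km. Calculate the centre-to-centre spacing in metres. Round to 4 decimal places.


Spacing = 1000 m / number of sleepers
Spacing = 1000 / 1856
Spacing = 0.5388 m

0.5388


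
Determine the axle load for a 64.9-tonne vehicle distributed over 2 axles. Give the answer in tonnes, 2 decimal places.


Load per axle = total weight / number of axles
Load = 64.9 / 2
Load = 32.45 tonnes

32.45


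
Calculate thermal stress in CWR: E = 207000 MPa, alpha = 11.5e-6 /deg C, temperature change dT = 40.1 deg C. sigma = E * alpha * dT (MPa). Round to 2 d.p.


sigma = E * alpha * dT
sigma = 207000 * 11.5e-6 * 40.1
sigma = 2.3805 * 40.1
sigma = 95.46 MPa

95.46


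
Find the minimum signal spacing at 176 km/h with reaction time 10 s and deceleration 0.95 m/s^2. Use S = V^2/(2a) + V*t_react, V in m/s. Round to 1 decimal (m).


V = 176 / 3.6 = 48.8889 m/s
Braking distance = 48.8889^2 / (2*0.95) = 1257.9597 m
Sighting distance = 48.8889 * 10 = 488.8889 m
S = 1257.9597 + 488.8889 = 1746.8 m

1746.8


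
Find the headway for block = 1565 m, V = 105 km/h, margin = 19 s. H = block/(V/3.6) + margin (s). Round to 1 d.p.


V = 105 / 3.6 = 29.1667 m/s
Block traversal time = 1565 / 29.1667 = 53.6571 s
Headway = 53.6571 + 19
Headway = 72.7 s

72.7


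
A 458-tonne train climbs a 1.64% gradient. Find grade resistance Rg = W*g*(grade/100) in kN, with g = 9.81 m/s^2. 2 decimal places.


Rg = W * 9.81 * grade / 100
Rg = 458 * 9.81 * 1.64 / 100
Rg = 4492.98 * 0.0164
Rg = 73.68 kN

73.68


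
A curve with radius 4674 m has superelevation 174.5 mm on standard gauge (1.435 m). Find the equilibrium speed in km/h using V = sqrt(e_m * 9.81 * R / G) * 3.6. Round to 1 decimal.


Convert cant: e = 174.5 mm = 0.1745 m
V_ms = sqrt(0.1745 * 9.81 * 4674 / 1.435)
V_ms = sqrt(5575.723714) = 74.6708 m/s
V = 74.6708 * 3.6 = 268.8 km/h

268.8


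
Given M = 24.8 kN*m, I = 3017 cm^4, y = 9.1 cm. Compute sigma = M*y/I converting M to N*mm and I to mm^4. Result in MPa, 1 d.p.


Convert units:
M = 24.8 kN*m = 24800000 N*mm
y = 9.1 cm = 91 mm
I = 3017 cm^4 = 30170000 mm^4
sigma = 24800000 * 91 / 30170000
sigma = 74.8 MPa

74.8


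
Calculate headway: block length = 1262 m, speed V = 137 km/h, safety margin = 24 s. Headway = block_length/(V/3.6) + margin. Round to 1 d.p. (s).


V = 137 / 3.6 = 38.0556 m/s
Block traversal time = 1262 / 38.0556 = 33.162 s
Headway = 33.162 + 24
Headway = 57.2 s

57.2


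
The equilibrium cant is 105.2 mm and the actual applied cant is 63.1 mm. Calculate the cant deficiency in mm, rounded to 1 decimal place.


Cant deficiency = equilibrium cant - actual cant
CD = 105.2 - 63.1
CD = 42.1 mm

42.1


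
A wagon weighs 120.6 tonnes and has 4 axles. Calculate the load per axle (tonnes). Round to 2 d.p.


Load per axle = total weight / number of axles
Load = 120.6 / 4
Load = 30.15 tonnes

30.15


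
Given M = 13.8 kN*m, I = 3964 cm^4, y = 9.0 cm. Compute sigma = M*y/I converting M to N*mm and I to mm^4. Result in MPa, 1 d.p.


Convert units:
M = 13.8 kN*m = 13800000 N*mm
y = 9.0 cm = 90 mm
I = 3964 cm^4 = 39640000 mm^4
sigma = 13800000 * 90 / 39640000
sigma = 31.3 MPa

31.3


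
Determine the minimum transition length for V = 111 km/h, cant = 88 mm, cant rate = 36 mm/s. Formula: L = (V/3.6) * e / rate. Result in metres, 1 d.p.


Convert speed: V = 111 / 3.6 = 30.8333 m/s
L = 30.8333 * 88 / 36
L = 2713.3333 / 36
L = 75.4 m

75.4


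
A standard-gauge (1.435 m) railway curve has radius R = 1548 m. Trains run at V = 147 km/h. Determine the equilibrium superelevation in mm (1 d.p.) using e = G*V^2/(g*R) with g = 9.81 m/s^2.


Convert speed: V = 147 / 3.6 = 40.8333 m/s
Apply formula: e = 1.435 * 40.8333^2 / (9.81 * 1548)
e = 1.435 * 1667.3611 / 15185.88
e = 0.157558 m = 157.6 mm

157.6


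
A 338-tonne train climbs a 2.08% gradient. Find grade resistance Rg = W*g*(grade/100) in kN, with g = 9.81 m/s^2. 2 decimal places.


Rg = W * 9.81 * grade / 100
Rg = 338 * 9.81 * 2.08 / 100
Rg = 3315.78 * 0.0208
Rg = 68.97 kN

68.97


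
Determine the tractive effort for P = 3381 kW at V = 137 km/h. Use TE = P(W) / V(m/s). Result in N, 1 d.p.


Convert: P = 3381 kW = 3381000 W
V = 137 / 3.6 = 38.0556 m/s
TE = 3381000 / 38.0556
TE = 88843.8 N

88843.8


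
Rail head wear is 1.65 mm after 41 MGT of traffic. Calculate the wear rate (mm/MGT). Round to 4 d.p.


Wear rate = total wear / cumulative tonnage
Rate = 1.65 / 41
Rate = 0.0402 mm/MGT

0.0402


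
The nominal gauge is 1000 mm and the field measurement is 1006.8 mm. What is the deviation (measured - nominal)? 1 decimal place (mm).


Deviation = measured - nominal
Deviation = 1006.8 - 1000
Deviation = 6.8 mm

6.8


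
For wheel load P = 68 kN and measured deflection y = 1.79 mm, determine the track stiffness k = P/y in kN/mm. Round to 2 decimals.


Track stiffness k = P / y
k = 68 / 1.79
k = 37.99 kN/mm

37.99


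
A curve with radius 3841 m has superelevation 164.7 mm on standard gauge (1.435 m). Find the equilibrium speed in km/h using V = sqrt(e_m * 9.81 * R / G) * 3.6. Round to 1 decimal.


Convert cant: e = 164.7 mm = 0.1647 m
V_ms = sqrt(0.1647 * 9.81 * 3841 / 1.435)
V_ms = sqrt(4324.690305) = 65.7624 m/s
V = 65.7624 * 3.6 = 236.7 km/h

236.7


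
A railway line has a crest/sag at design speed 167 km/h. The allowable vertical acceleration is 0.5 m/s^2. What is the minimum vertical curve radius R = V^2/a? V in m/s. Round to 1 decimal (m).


Convert speed: V = 167 / 3.6 = 46.3889 m/s
V^2 = 2151.929 m^2/s^2
R_v = 2151.929 / 0.5
R_v = 4303.9 m

4303.9


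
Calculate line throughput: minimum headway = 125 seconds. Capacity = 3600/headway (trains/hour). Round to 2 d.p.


Capacity = 3600 / headway
Capacity = 3600 / 125
Capacity = 28.80 trains/hour

28.80


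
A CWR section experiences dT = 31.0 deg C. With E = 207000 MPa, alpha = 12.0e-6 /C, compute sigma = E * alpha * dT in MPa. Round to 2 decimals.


sigma = E * alpha * dT
sigma = 207000 * 12.0e-6 * 31.0
sigma = 2.484 * 31.0
sigma = 77.00 MPa

77.00


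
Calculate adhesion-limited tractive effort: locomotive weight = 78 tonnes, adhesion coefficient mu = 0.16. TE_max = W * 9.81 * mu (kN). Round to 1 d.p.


TE_max = W * g * mu
TE_max = 78 * 9.81 * 0.16
TE_max = 765.18 * 0.16
TE_max = 122.4 kN

122.4


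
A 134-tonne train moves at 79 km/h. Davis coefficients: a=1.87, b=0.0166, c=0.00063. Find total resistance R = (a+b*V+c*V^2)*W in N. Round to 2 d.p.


b*V = 0.0166 * 79 = 1.3114
c*V^2 = 0.00063 * 6241 = 3.93183
R_per_t = 1.87 + 1.3114 + 3.93183 = 7.11323 N/t
R_total = 7.11323 * 134 = 953.17 N

953.17


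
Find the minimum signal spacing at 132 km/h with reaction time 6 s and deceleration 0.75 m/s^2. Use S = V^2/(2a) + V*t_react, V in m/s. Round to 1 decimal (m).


V = 132 / 3.6 = 36.6667 m/s
Braking distance = 36.6667^2 / (2*0.75) = 896.2963 m
Sighting distance = 36.6667 * 6 = 220.0 m
S = 896.2963 + 220.0 = 1116.3 m

1116.3


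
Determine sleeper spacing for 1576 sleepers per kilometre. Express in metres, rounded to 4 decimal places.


Spacing = 1000 m / number of sleepers
Spacing = 1000 / 1576
Spacing = 0.6345 m

0.6345


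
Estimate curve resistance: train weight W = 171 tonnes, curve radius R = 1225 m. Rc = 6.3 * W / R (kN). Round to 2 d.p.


Rc = 6.3 * W / R
Rc = 6.3 * 171 / 1225
Rc = 1077.3 / 1225
Rc = 0.88 kN

0.88


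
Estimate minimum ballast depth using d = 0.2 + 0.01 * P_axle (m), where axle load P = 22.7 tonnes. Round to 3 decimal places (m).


d = 0.2 + 0.01 * 22.7
d = 0.2 + 0.227
d = 0.427 m

0.427


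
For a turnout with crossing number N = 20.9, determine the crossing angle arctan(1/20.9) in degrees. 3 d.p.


1/N = 1/20.9 = 0.047847
angle = arctan(0.047847) = 0.04781 rad
angle = 0.04781 * 180/pi = 2.739 degrees

2.739


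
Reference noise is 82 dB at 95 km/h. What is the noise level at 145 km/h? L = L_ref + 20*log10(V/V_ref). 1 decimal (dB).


V/V_ref = 145 / 95 = 1.526316
log10(1.526316) = 0.183644
20 * 0.183644 = 3.6729
L = 82 + 3.6729 = 85.7 dB

85.7


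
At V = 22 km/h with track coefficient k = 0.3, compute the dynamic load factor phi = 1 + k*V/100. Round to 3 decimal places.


phi = 1 + k * V / 100
phi = 1 + 0.3 * 22 / 100
phi = 1 + 0.066
phi = 1.066

1.066


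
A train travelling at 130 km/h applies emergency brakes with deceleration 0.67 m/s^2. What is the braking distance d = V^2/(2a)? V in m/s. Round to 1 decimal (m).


Convert speed: V = 130 / 3.6 = 36.1111 m/s
V^2 = 1304.0123
d = 1304.0123 / (2 * 0.67)
d = 1304.0123 / 1.34
d = 973.1 m

973.1


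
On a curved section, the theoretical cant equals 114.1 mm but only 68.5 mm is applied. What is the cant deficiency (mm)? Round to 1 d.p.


Cant deficiency = equilibrium cant - actual cant
CD = 114.1 - 68.5
CD = 45.6 mm

45.6


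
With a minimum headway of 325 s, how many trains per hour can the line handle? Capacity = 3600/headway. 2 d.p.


Capacity = 3600 / headway
Capacity = 3600 / 325
Capacity = 11.08 trains/hour

11.08


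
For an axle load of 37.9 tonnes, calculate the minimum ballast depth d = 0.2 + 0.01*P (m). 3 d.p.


d = 0.2 + 0.01 * 37.9
d = 0.2 + 0.379
d = 0.579 m

0.579


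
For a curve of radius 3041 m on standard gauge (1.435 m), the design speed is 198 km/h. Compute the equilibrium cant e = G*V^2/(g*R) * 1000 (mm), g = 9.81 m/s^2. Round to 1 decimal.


Convert speed: V = 198 / 3.6 = 55.0 m/s
Apply formula: e = 1.435 * 55.0^2 / (9.81 * 3041)
e = 1.435 * 3025.0 / 29832.21
e = 0.14551 m = 145.5 mm

145.5


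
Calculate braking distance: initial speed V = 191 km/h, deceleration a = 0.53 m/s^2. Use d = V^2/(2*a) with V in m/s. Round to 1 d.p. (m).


Convert speed: V = 191 / 3.6 = 53.0556 m/s
V^2 = 2814.892
d = 2814.892 / (2 * 0.53)
d = 2814.892 / 1.06
d = 2655.6 m

2655.6


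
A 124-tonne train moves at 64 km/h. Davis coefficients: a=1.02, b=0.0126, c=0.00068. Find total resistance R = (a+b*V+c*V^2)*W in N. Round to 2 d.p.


b*V = 0.0126 * 64 = 0.8064
c*V^2 = 0.00068 * 4096 = 2.78528
R_per_t = 1.02 + 0.8064 + 2.78528 = 4.61168 N/t
R_total = 4.61168 * 124 = 571.85 N

571.85


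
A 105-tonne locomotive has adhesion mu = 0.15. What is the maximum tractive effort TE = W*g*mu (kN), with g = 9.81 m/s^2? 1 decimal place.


TE_max = W * g * mu
TE_max = 105 * 9.81 * 0.15
TE_max = 1030.05 * 0.15
TE_max = 154.5 kN

154.5


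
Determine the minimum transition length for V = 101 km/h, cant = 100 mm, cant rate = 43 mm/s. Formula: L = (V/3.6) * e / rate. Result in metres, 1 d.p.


Convert speed: V = 101 / 3.6 = 28.0556 m/s
L = 28.0556 * 100 / 43
L = 2805.5556 / 43
L = 65.2 m

65.2


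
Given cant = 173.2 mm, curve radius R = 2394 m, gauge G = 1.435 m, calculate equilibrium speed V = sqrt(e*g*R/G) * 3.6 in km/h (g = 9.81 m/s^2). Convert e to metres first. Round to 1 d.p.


Convert cant: e = 173.2 mm = 0.1732 m
V_ms = sqrt(0.1732 * 9.81 * 2394 / 1.435)
V_ms = sqrt(2834.582751) = 53.2408 m/s
V = 53.2408 * 3.6 = 191.7 km/h

191.7


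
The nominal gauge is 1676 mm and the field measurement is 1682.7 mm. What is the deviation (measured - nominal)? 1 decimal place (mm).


Deviation = measured - nominal
Deviation = 1682.7 - 1676
Deviation = 6.7 mm

6.7


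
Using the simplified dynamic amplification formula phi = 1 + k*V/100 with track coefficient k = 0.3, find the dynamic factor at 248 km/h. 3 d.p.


phi = 1 + k * V / 100
phi = 1 + 0.3 * 248 / 100
phi = 1 + 0.744
phi = 1.744

1.744


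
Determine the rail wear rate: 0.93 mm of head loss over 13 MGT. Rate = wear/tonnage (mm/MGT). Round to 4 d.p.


Wear rate = total wear / cumulative tonnage
Rate = 0.93 / 13
Rate = 0.0715 mm/MGT

0.0715


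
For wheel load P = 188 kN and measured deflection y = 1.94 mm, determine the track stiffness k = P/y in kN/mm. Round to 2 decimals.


Track stiffness k = P / y
k = 188 / 1.94
k = 96.91 kN/mm

96.91


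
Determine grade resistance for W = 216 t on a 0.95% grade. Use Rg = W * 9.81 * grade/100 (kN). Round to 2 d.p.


Rg = W * 9.81 * grade / 100
Rg = 216 * 9.81 * 0.95 / 100
Rg = 2118.96 * 0.0095
Rg = 20.13 kN

20.13


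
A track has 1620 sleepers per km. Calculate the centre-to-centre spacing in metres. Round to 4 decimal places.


Spacing = 1000 m / number of sleepers
Spacing = 1000 / 1620
Spacing = 0.6173 m

0.6173


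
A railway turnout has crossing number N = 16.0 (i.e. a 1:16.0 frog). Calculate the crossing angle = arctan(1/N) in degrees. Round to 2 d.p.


1/N = 1/16.0 = 0.0625
angle = arctan(0.0625) = 0.062419 rad
angle = 0.062419 * 180/pi = 3.58 degrees

3.58


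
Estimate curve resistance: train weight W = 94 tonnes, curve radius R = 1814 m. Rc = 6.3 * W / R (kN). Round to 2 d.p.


Rc = 6.3 * W / R
Rc = 6.3 * 94 / 1814
Rc = 592.2 / 1814
Rc = 0.33 kN

0.33


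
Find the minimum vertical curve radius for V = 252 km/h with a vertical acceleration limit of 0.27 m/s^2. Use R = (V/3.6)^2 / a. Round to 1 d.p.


Convert speed: V = 252 / 3.6 = 70.0 m/s
V^2 = 4900.0 m^2/s^2
R_v = 4900.0 / 0.27
R_v = 18148.1 m

18148.1


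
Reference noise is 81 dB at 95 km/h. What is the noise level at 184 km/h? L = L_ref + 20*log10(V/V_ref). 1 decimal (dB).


V/V_ref = 184 / 95 = 1.936842
log10(1.936842) = 0.287094
20 * 0.287094 = 5.7419
L = 81 + 5.7419 = 86.7 dB

86.7


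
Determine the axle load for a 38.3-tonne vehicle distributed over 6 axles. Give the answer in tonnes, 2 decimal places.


Load per axle = total weight / number of axles
Load = 38.3 / 6
Load = 6.38 tonnes

6.38


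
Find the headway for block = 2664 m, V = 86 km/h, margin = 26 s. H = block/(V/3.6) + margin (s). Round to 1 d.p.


V = 86 / 3.6 = 23.8889 m/s
Block traversal time = 2664 / 23.8889 = 111.5163 s
Headway = 111.5163 + 26
Headway = 137.5 s

137.5


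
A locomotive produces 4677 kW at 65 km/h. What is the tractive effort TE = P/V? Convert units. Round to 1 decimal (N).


Convert: P = 4677 kW = 4677000 W
V = 65 / 3.6 = 18.0556 m/s
TE = 4677000 / 18.0556
TE = 259033.8 N

259033.8


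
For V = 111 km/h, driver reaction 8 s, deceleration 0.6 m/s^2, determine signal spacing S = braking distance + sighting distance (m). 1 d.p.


V = 111 / 3.6 = 30.8333 m/s
Braking distance = 30.8333^2 / (2*0.6) = 792.2454 m
Sighting distance = 30.8333 * 8 = 246.6667 m
S = 792.2454 + 246.6667 = 1038.9 m

1038.9


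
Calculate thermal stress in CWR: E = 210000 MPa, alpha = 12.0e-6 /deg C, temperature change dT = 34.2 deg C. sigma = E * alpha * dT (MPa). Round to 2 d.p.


sigma = E * alpha * dT
sigma = 210000 * 12.0e-6 * 34.2
sigma = 2.52 * 34.2
sigma = 86.18 MPa

86.18


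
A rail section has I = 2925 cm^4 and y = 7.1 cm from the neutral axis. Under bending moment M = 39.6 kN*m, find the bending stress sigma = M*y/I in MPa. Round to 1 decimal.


Convert units:
M = 39.6 kN*m = 39600000 N*mm
y = 7.1 cm = 71 mm
I = 2925 cm^4 = 29250000 mm^4
sigma = 39600000 * 71 / 29250000
sigma = 96.1 MPa

96.1


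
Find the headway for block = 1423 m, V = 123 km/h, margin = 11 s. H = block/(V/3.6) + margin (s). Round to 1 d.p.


V = 123 / 3.6 = 34.1667 m/s
Block traversal time = 1423 / 34.1667 = 41.6488 s
Headway = 41.6488 + 11
Headway = 52.6 s

52.6


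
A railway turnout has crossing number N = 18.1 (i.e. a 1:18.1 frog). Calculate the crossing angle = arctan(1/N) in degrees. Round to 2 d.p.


1/N = 1/18.1 = 0.055249
angle = arctan(0.055249) = 0.055193 rad
angle = 0.055193 * 180/pi = 3.16 degrees

3.16


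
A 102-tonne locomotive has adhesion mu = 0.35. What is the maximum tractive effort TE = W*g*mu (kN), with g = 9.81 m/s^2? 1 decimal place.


TE_max = W * g * mu
TE_max = 102 * 9.81 * 0.35
TE_max = 1000.62 * 0.35
TE_max = 350.2 kN

350.2


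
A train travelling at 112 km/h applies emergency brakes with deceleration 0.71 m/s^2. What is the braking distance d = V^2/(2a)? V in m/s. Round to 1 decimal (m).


Convert speed: V = 112 / 3.6 = 31.1111 m/s
V^2 = 967.9012
d = 967.9012 / (2 * 0.71)
d = 967.9012 / 1.42
d = 681.6 m

681.6


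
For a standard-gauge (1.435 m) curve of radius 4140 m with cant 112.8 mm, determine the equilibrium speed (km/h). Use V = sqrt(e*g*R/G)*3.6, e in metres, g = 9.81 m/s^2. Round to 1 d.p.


Convert cant: e = 112.8 mm = 0.1128 m
V_ms = sqrt(0.1128 * 9.81 * 4140 / 1.435)
V_ms = sqrt(3192.467958) = 56.5019 m/s
V = 56.5019 * 3.6 = 203.4 km/h

203.4


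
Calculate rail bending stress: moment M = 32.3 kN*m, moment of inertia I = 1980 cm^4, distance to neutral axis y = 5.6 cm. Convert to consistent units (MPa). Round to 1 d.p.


Convert units:
M = 32.3 kN*m = 32300000 N*mm
y = 5.6 cm = 56 mm
I = 1980 cm^4 = 19800000 mm^4
sigma = 32300000 * 56 / 19800000
sigma = 91.4 MPa

91.4


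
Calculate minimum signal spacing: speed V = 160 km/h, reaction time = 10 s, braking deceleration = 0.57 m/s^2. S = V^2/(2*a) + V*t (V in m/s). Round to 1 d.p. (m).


V = 160 / 3.6 = 44.4444 m/s
Braking distance = 44.4444^2 / (2*0.57) = 1732.7269 m
Sighting distance = 44.4444 * 10 = 444.4444 m
S = 1732.7269 + 444.4444 = 2177.2 m

2177.2


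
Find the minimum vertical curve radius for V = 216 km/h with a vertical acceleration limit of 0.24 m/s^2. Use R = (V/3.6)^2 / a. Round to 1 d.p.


Convert speed: V = 216 / 3.6 = 60.0 m/s
V^2 = 3600.0 m^2/s^2
R_v = 3600.0 / 0.24
R_v = 15000.0 m

15000.0


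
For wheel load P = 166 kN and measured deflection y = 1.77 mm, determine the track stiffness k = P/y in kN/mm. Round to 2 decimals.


Track stiffness k = P / y
k = 166 / 1.77
k = 93.79 kN/mm

93.79


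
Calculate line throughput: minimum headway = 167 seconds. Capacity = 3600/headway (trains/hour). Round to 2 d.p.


Capacity = 3600 / headway
Capacity = 3600 / 167
Capacity = 21.56 trains/hour

21.56


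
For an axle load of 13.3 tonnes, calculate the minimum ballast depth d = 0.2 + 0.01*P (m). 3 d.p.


d = 0.2 + 0.01 * 13.3
d = 0.2 + 0.133
d = 0.333 m

0.333


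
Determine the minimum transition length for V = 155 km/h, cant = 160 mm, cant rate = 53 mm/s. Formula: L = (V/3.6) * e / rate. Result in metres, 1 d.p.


Convert speed: V = 155 / 3.6 = 43.0556 m/s
L = 43.0556 * 160 / 53
L = 6888.8889 / 53
L = 130.0 m

130.0


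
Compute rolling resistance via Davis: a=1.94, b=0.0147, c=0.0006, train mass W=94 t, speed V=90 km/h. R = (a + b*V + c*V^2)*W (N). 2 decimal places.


b*V = 0.0147 * 90 = 1.323
c*V^2 = 0.0006 * 8100 = 4.86
R_per_t = 1.94 + 1.323 + 4.86 = 8.123 N/t
R_total = 8.123 * 94 = 763.56 N

763.56


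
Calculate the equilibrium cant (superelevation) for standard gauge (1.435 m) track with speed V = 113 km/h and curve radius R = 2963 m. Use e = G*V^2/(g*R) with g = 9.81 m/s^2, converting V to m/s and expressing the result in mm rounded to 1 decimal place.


Convert speed: V = 113 / 3.6 = 31.3889 m/s
Apply formula: e = 1.435 * 31.3889^2 / (9.81 * 2963)
e = 1.435 * 985.2623 / 29067.03
e = 0.048641 m = 48.6 mm

48.6


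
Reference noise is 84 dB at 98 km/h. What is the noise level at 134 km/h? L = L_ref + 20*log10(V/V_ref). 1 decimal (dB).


V/V_ref = 134 / 98 = 1.367347
log10(1.367347) = 0.135879
20 * 0.135879 = 2.7176
L = 84 + 2.7176 = 86.7 dB

86.7


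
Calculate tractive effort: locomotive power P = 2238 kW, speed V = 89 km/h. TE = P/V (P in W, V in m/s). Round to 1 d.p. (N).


Convert: P = 2238 kW = 2238000 W
V = 89 / 3.6 = 24.7222 m/s
TE = 2238000 / 24.7222
TE = 90525.8 N

90525.8


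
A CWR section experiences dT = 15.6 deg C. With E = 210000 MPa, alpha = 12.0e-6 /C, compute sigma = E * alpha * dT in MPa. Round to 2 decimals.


sigma = E * alpha * dT
sigma = 210000 * 12.0e-6 * 15.6
sigma = 2.52 * 15.6
sigma = 39.31 MPa

39.31


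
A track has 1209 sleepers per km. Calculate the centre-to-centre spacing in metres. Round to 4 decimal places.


Spacing = 1000 m / number of sleepers
Spacing = 1000 / 1209
Spacing = 0.8271 m

0.8271


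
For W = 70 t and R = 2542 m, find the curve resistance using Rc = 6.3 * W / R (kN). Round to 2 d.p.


Rc = 6.3 * W / R
Rc = 6.3 * 70 / 2542
Rc = 441.0 / 2542
Rc = 0.17 kN

0.17


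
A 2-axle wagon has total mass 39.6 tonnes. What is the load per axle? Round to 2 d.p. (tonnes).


Load per axle = total weight / number of axles
Load = 39.6 / 2
Load = 19.80 tonnes

19.80


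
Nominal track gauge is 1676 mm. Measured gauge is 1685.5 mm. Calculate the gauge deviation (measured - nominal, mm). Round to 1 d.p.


Deviation = measured - nominal
Deviation = 1685.5 - 1676
Deviation = 9.5 mm

9.5


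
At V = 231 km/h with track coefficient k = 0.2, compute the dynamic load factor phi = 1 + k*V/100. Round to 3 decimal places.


phi = 1 + k * V / 100
phi = 1 + 0.2 * 231 / 100
phi = 1 + 0.462
phi = 1.462

1.462


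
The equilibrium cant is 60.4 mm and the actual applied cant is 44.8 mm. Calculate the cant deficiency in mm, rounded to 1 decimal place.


Cant deficiency = equilibrium cant - actual cant
CD = 60.4 - 44.8
CD = 15.6 mm

15.6
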